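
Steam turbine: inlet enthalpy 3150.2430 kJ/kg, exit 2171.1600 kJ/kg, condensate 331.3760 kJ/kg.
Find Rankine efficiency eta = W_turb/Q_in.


W = 979.0830 kJ/kg
Q_in = 2818.8670 kJ/kg
eta = 0.3473 = 34.7332%

eta = 34.7332%


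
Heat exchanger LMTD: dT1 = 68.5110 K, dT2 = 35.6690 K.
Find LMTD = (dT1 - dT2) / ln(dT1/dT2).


dT1/dT2 = 1.9207
ln(dT1/dT2) = 0.6527
LMTD = 32.8420 / 0.6527 = 50.3162 K

50.3162 K


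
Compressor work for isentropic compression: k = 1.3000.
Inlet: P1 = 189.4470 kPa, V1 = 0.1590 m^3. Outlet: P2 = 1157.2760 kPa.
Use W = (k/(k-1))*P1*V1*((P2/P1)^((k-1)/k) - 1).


(k-1)/k = 0.2308
(P2/P1)^exp = 1.5184
W = 4.3333 * 189.4470 * 0.1590 * (1.5184 - 1) = 67.6602 kJ

67.6602 kJ


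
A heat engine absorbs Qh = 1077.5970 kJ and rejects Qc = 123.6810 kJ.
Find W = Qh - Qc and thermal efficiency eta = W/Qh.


W = 1077.5970 - 123.6810 = 953.9160 kJ
eta = 953.9160 / 1077.5970 = 0.8852 = 88.5225%

W = 953.9160 kJ, eta = 88.5225%


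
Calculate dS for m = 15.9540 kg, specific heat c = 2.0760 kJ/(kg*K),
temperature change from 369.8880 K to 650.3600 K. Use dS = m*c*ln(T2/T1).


T2/T1 = 1.7583
ln(T2/T1) = 0.5643
dS = 15.9540 * 2.0760 * 0.5643 = 18.6908 kJ/K

18.6908 kJ/K


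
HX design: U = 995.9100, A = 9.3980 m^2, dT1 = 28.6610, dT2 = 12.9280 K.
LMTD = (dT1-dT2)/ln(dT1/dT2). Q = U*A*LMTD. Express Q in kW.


LMTD = 19.7616 K
Q = 995.9100 * 9.3980 * 19.7616 = 184959.5004 W = 184.9595 kW

184.9595 kW


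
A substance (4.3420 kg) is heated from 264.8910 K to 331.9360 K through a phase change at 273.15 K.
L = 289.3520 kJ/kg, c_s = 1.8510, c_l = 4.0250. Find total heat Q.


Q1 (sensible, solid) = 4.3420 * 1.8510 * 8.2590 = 66.3779 kJ
Q2 (latent) = 4.3420 * 289.3520 = 1256.3664 kJ
Q3 (sensible, liquid) = 4.3420 * 4.0250 * 58.7860 = 1027.3765 kJ
Q_total = 2350.1208 kJ

2350.1208 kJ


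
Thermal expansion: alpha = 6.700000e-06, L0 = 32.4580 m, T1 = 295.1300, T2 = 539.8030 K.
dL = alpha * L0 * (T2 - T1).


dT = 244.6730 K
dL = 6.700000e-06 * 32.4580 * 244.6730 = 0.053209 m
L_final = 32.511209 m

dL = 0.053209 m


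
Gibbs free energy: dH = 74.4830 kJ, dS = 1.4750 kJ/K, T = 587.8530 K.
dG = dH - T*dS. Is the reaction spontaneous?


T*dS = 587.8530 * 1.4750 = 867.0832 kJ
dG = 74.4830 - 867.0832 = -792.6002 kJ (spontaneous)

dG = -792.6002 kJ, spontaneous


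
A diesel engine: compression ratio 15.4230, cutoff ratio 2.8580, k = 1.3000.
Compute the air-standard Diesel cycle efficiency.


r^(k-1) = 2.2722
rc^k = 3.9163
eta = 0.4686 = 46.8627%

46.8627%


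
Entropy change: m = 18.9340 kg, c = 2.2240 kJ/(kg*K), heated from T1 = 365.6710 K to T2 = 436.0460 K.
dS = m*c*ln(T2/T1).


T2/T1 = 1.1925
ln(T2/T1) = 0.1760
dS = 18.9340 * 2.2240 * 0.1760 = 7.4118 kJ/K

7.4118 kJ/K


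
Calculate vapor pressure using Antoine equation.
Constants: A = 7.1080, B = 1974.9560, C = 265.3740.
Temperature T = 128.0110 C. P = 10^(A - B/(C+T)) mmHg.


C+T = 393.3850
B/(C+T) = 5.0204
log10(P) = 7.1080 - 5.0204 = 2.0876
P = 10^2.0876 = 122.3446 mmHg

122.3446 mmHg


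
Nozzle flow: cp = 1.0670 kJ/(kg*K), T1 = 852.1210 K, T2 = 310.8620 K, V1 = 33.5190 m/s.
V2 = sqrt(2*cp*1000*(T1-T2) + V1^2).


dT = 541.2590 K
2*cp*1000*dT = 1155046.7060
V1^2 = 1123.5234
V2 = sqrt(1156170.2294) = 1075.2536 m/s

1075.2536 m/s


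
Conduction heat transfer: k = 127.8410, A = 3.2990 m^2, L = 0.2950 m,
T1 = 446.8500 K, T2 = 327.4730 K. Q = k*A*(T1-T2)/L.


dT = 119.3770 K
Q = 127.8410 * 3.2990 * 119.3770 / 0.2950 = 170667.6150 W

170667.6150 W


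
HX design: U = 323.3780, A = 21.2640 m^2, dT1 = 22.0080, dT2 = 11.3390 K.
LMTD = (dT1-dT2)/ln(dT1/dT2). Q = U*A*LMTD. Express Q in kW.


LMTD = 16.0882 K
Q = 323.3780 * 21.2640 * 16.0882 = 110627.2696 W = 110.6273 kW

110.6273 kW


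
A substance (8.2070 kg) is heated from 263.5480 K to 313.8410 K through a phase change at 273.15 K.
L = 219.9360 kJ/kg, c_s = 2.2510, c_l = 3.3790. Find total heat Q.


Q1 (sensible, solid) = 8.2070 * 2.2510 * 9.6020 = 177.3869 kJ
Q2 (latent) = 8.2070 * 219.9360 = 1805.0148 kJ
Q3 (sensible, liquid) = 8.2070 * 3.3790 * 40.6910 = 1128.4206 kJ
Q_total = 3110.8222 kJ

3110.8222 kJ


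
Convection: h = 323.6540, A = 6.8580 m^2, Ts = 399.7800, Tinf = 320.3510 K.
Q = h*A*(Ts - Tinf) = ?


dT = 79.4290 K
Q = 323.6540 * 6.8580 * 79.4290 = 176302.1280 W

176302.1280 W


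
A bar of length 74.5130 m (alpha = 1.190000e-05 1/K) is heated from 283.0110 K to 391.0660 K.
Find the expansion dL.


dT = 108.0550 K
dL = 1.190000e-05 * 74.5130 * 108.0550 = 0.095813 m
L_final = 74.608813 m

dL = 0.095813 m


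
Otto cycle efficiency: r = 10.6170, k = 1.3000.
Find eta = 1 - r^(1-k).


r^(k-1) = 2.0314
eta = 1 - 1/2.0314 = 0.5077 = 50.7734%

50.7734%


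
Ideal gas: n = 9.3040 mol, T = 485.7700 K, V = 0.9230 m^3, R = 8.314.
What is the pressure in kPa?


P = nRT/V = 9.3040 * 8.314 * 485.7700 / 0.9230
= 37575.9883 / 0.9230 = 40710.7132 Pa = 40.7107 kPa

40.7107 kPa


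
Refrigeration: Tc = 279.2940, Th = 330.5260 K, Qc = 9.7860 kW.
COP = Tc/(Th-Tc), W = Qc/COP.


COP = 279.2940 / 51.2320 = 5.4516
W = 9.7860 / 5.4516 = 1.7951 kW

COP = 5.4516, W = 1.7951 kW


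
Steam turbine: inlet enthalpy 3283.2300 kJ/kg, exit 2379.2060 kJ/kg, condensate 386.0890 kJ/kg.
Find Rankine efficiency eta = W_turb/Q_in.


W = 904.0240 kJ/kg
Q_in = 2897.1410 kJ/kg
eta = 0.3120 = 31.2040%

eta = 31.2040%


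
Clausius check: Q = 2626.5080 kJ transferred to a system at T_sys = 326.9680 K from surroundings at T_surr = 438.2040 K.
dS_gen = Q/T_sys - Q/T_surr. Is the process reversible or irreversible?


dS_sys = 2626.5080/326.9680 = 8.0329 kJ/K
dS_surr = -2626.5080/438.2040 = -5.9938 kJ/K
dS_gen = 8.0329 - 5.9938 = 2.0391 kJ/K (irreversible)

dS_gen = 2.0391 kJ/K, irreversible


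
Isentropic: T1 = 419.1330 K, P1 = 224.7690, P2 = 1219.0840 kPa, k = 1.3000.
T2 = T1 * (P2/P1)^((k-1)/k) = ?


(k-1)/k = 0.2308
(P2/P1)^exp = 1.4772
T2 = 419.1330 * 1.4772 = 619.1631 K

619.1631 K


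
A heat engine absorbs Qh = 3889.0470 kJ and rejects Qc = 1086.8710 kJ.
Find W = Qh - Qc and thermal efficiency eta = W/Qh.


W = 3889.0470 - 1086.8710 = 2802.1760 kJ
eta = 2802.1760 / 3889.0470 = 0.7205 = 72.0530%

W = 2802.1760 kJ, eta = 72.0530%


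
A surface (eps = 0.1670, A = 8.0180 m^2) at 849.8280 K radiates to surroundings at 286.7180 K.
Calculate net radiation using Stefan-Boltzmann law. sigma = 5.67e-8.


T^4 = 5.2158e+11
Tsurr^4 = 6.7580e+09
Q = 0.1670 * 5.67e-8 * 8.0180 * 5.1483e+11 = 39086.4218 W

39086.4218 W


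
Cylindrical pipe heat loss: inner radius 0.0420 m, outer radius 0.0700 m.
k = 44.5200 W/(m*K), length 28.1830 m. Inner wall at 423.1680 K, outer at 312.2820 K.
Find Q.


dT = 110.8860 K
ln(ro/ri) = 0.5108
Q = 2*pi*44.5200*28.1830*110.8860 / 0.5108 = 1711300.5428 W

1711300.5428 W


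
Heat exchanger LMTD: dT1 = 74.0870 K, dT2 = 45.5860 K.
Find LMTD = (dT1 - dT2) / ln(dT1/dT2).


dT1/dT2 = 1.6252
ln(dT1/dT2) = 0.4856
LMTD = 28.5010 / 0.4856 = 58.6876 K

58.6876 K


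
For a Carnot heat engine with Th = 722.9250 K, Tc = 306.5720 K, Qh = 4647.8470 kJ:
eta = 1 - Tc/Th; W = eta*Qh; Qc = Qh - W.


eta = 1 - 306.5720/722.9250 = 0.5759
W = 0.5759 * 4647.8470 = 2676.8268 kJ
Qc = 4647.8470 - 2676.8268 = 1971.0202 kJ

eta = 57.5928%, W = 2676.8268 kJ, Qc = 1971.0202 kJ


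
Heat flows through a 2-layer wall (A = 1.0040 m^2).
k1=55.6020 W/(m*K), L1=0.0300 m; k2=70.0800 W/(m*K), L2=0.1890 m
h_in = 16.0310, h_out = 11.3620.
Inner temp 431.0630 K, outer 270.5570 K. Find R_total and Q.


R_conv_in = 1/(16.0310*1.0040) = 0.0621
R_1 = 0.0300/(55.6020*1.0040) = 0.0005
R_2 = 0.1890/(70.0800*1.0040) = 0.0027
R_conv_out = 1/(11.3620*1.0040) = 0.0877
R_total = 0.1530 K/W
Q = 160.5060 / 0.1530 = 1048.9476 W

R_total = 0.1530 K/W, Q = 1048.9476 W


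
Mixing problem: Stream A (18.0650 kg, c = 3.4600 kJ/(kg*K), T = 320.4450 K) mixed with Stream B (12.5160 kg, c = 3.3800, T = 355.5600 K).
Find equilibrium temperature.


num = 35071.0214
den = 104.8090
Tf = 334.6185 K

334.6185 K


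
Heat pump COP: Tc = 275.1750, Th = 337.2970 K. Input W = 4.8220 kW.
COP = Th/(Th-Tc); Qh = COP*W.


COP = 337.2970 / 62.1220 = 5.4296
Qh = 5.4296 * 4.8220 = 26.1815 kW

COP = 5.4296, Qh = 26.1815 kW


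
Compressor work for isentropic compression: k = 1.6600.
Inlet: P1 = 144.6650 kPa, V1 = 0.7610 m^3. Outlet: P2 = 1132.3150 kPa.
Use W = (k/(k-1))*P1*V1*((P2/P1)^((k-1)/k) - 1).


(k-1)/k = 0.3976
(P2/P1)^exp = 2.2661
W = 2.5152 * 144.6650 * 0.7610 * (2.2661 - 1) = 350.5877 kJ

350.5877 kJ


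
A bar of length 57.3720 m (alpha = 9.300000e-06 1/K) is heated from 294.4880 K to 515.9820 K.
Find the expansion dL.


dT = 221.4940 K
dL = 9.300000e-06 * 57.3720 * 221.4940 = 0.118180 m
L_final = 57.490180 m

dL = 0.118180 m


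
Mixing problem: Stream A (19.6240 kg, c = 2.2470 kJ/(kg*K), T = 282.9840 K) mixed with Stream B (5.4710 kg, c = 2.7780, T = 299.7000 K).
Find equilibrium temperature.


num = 17033.1876
den = 59.2936
Tf = 287.2687 K

287.2687 K


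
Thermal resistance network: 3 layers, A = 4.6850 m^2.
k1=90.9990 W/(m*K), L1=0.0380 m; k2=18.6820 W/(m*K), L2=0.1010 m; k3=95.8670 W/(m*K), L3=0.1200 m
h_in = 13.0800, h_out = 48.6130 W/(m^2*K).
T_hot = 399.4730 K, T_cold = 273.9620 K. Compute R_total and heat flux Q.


R_conv_in = 1/(13.0800*4.6850) = 0.0163
R_1 = 0.0380/(90.9990*4.6850) = 8.9133e-05
R_2 = 0.1010/(18.6820*4.6850) = 0.0012
R_3 = 0.1200/(95.8670*4.6850) = 0.0003
R_conv_out = 1/(48.6130*4.6850) = 0.0044
R_total = 0.0222 K/W
Q = 125.5110 / 0.0222 = 5648.6617 W

R_total = 0.0222 K/W, Q = 5648.6617 W


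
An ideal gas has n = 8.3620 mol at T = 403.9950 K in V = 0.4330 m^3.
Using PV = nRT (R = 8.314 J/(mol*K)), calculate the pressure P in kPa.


P = nRT/V = 8.3620 * 8.314 * 403.9950 / 0.4330
= 28086.4063 / 0.4330 = 64864.6796 Pa = 64.8647 kPa

64.8647 kPa


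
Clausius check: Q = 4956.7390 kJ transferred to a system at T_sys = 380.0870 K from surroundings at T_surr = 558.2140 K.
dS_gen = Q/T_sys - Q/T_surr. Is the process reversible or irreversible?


dS_sys = 4956.7390/380.0870 = 13.0411 kJ/K
dS_surr = -4956.7390/558.2140 = -8.8796 kJ/K
dS_gen = 13.0411 - 8.8796 = 4.1614 kJ/K (irreversible)

dS_gen = 4.1614 kJ/K, irreversible


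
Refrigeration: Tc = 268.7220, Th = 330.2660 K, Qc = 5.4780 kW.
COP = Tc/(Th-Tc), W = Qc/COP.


COP = 268.7220 / 61.5440 = 4.3663
W = 5.4780 / 4.3663 = 1.2546 kW

COP = 4.3663, W = 1.2546 kW


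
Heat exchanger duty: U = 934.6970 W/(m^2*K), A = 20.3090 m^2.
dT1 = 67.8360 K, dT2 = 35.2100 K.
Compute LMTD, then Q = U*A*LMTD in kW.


LMTD = 49.7527 K
Q = 934.6970 * 20.3090 * 49.7527 = 944444.3684 W = 944.4444 kW

944.4444 kW


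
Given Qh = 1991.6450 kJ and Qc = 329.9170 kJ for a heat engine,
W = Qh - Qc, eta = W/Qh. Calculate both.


W = 1991.6450 - 329.9170 = 1661.7280 kJ
eta = 1661.7280 / 1991.6450 = 0.8343 = 83.4349%

W = 1661.7280 kJ, eta = 83.4349%


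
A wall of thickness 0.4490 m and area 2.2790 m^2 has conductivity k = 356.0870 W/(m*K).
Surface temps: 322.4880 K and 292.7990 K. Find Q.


dT = 29.6890 K
Q = 356.0870 * 2.2790 * 29.6890 / 0.4490 = 53659.8770 W

53659.8770 W


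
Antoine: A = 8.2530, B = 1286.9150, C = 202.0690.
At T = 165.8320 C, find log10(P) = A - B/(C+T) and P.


C+T = 367.9010
B/(C+T) = 3.4980
log10(P) = 8.2530 - 3.4980 = 4.7550
P = 10^4.7550 = 56886.2537 mmHg

56886.2537 mmHg


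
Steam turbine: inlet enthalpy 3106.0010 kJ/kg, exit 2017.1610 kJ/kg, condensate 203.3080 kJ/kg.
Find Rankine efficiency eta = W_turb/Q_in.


W = 1088.8400 kJ/kg
Q_in = 2902.6930 kJ/kg
eta = 0.3751 = 37.5114%

eta = 37.5114%


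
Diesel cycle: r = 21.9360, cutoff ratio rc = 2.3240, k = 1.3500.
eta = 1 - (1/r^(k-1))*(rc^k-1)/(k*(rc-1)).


r^(k-1) = 2.9472
rc^k = 3.1219
eta = 0.5972 = 59.7192%

59.7192%


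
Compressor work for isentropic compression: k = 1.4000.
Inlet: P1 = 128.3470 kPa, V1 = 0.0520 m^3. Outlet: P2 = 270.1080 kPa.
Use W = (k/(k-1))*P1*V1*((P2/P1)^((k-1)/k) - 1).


(k-1)/k = 0.2857
(P2/P1)^exp = 1.2369
W = 3.5000 * 128.3470 * 0.0520 * (1.2369 - 1) = 5.5334 kJ

5.5334 kJ


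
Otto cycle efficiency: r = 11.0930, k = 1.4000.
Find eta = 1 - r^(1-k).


r^(k-1) = 2.6183
eta = 1 - 1/2.6183 = 0.6181 = 61.8073%

61.8073%


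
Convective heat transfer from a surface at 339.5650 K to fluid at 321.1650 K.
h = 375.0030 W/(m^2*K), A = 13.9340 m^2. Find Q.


dT = 18.4000 K
Q = 375.0030 * 13.9340 * 18.4000 = 96145.3692 W

96145.3692 W


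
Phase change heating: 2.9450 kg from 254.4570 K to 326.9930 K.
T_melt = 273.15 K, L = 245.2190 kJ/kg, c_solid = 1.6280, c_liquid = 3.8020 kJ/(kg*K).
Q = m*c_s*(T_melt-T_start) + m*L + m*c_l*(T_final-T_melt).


Q1 (sensible, solid) = 2.9450 * 1.6280 * 18.6930 = 89.6228 kJ
Q2 (latent) = 2.9450 * 245.2190 = 722.1700 kJ
Q3 (sensible, liquid) = 2.9450 * 3.8020 * 53.8430 = 602.8741 kJ
Q_total = 1414.6669 kJ

1414.6669 kJ


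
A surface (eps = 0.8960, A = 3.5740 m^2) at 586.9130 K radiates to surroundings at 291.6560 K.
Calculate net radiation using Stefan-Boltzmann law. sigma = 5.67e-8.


T^4 = 1.1866e+11
Tsurr^4 = 7.2358e+09
Q = 0.8960 * 5.67e-8 * 3.5740 * 1.1142e+11 = 20230.9040 W

20230.9040 W


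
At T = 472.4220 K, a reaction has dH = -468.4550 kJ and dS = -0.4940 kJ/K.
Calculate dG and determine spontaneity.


T*dS = 472.4220 * -0.4940 = -233.3765 kJ
dG = -468.4550 + 233.3765 = -235.0785 kJ (spontaneous)

dG = -235.0785 kJ, spontaneous


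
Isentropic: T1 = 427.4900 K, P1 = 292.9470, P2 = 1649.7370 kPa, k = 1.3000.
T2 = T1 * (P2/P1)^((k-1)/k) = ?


(k-1)/k = 0.2308
(P2/P1)^exp = 1.4901
T2 = 427.4900 * 1.4901 = 637.0115 K

637.0115 K


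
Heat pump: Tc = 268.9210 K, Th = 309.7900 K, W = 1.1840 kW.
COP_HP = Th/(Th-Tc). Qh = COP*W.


COP = 309.7900 / 40.8690 = 7.5801
Qh = 7.5801 * 1.1840 = 8.9748 kW

COP = 7.5801, Qh = 8.9748 kW


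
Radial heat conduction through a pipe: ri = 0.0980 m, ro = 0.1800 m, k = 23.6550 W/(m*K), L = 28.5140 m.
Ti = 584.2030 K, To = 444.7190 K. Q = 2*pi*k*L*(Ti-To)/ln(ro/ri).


dT = 139.4840 K
ln(ro/ri) = 0.6080
Q = 2*pi*23.6550*28.5140*139.4840 / 0.6080 = 972275.5653 W

972275.5653 W


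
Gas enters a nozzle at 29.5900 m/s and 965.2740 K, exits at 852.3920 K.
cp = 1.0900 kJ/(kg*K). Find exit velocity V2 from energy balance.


dT = 112.8820 K
2*cp*1000*dT = 246082.7600
V1^2 = 875.5681
V2 = sqrt(246958.3281) = 496.9490 m/s

496.9490 m/s


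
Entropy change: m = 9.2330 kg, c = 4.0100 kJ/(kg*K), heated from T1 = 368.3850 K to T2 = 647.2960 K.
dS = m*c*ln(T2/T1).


T2/T1 = 1.7571
ln(T2/T1) = 0.5637
dS = 9.2330 * 4.0100 * 0.5637 = 20.8697 kJ/K

20.8697 kJ/K


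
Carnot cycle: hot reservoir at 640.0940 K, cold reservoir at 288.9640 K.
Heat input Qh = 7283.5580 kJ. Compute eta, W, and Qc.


eta = 1 - 288.9640/640.0940 = 0.5486
W = 0.5486 * 7283.5580 = 3995.4690 kJ
Qc = 7283.5580 - 3995.4690 = 3288.0890 kJ

eta = 54.8560%, W = 3995.4690 kJ, Qc = 3288.0890 kJ


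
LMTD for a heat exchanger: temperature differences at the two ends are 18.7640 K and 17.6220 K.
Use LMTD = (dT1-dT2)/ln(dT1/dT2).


dT1/dT2 = 1.0648
ln(dT1/dT2) = 0.0628
LMTD = 1.1420 / 0.0628 = 18.1870 K

18.1870 K


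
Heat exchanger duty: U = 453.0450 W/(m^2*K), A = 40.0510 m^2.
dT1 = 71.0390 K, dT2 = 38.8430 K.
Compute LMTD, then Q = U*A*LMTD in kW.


LMTD = 53.3310 K
Q = 453.0450 * 40.0510 * 53.3310 = 967686.3776 W = 967.6864 kW

967.6864 kW


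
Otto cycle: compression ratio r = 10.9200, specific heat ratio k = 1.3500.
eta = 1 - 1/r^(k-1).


r^(k-1) = 2.3088
eta = 1 - 1/2.3088 = 0.5669 = 56.6866%

56.6866%


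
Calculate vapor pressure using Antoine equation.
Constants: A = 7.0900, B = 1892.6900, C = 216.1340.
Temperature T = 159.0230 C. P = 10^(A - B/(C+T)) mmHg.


C+T = 375.1570
B/(C+T) = 5.0451
log10(P) = 7.0900 - 5.0451 = 2.0449
P = 10^2.0449 = 110.9019 mmHg

110.9019 mmHg


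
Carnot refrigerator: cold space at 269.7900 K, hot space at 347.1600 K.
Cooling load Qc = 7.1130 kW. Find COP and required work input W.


COP = 269.7900 / 77.3700 = 3.4870
W = 7.1130 / 3.4870 = 2.0399 kW

COP = 3.4870, W = 2.0399 kW


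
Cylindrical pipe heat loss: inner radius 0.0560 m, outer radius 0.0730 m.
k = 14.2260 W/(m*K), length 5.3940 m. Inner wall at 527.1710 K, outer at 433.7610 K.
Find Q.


dT = 93.4100 K
ln(ro/ri) = 0.2651
Q = 2*pi*14.2260*5.3940*93.4100 / 0.2651 = 169880.9036 W

169880.9036 W


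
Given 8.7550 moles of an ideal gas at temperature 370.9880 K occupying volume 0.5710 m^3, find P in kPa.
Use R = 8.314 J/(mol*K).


P = nRT/V = 8.7550 * 8.314 * 370.9880 / 0.5710
= 27003.8715 / 0.5710 = 47292.2443 Pa = 47.2922 kPa

47.2922 kPa


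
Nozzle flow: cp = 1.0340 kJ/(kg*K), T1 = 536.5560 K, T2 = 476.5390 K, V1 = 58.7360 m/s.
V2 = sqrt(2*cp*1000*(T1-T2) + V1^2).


dT = 60.0170 K
2*cp*1000*dT = 124115.1560
V1^2 = 3449.9177
V2 = sqrt(127565.0737) = 357.1625 m/s

357.1625 m/s


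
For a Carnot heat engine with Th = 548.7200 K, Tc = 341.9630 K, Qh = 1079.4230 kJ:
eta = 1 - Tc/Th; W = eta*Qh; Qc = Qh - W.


eta = 1 - 341.9630/548.7200 = 0.3768
W = 0.3768 * 1079.4230 = 406.7252 kJ
Qc = 1079.4230 - 406.7252 = 672.6978 kJ

eta = 37.6799%, W = 406.7252 kJ, Qc = 672.6978 kJ


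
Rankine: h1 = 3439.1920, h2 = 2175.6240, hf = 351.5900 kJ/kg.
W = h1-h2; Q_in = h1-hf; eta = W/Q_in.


W = 1263.5680 kJ/kg
Q_in = 3087.6020 kJ/kg
eta = 0.4092 = 40.9239%

eta = 40.9239%


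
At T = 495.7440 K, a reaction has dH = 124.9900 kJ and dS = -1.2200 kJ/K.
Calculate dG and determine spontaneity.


T*dS = 495.7440 * -1.2200 = -604.8077 kJ
dG = 124.9900 + 604.8077 = 729.7977 kJ (non-spontaneous)

dG = 729.7977 kJ, non-spontaneous


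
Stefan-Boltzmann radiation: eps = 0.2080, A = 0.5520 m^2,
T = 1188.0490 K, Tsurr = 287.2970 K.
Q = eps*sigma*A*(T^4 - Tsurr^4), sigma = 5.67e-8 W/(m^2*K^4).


T^4 = 1.9922e+12
Tsurr^4 = 6.8128e+09
Q = 0.2080 * 5.67e-8 * 0.5520 * 1.9854e+12 = 12925.1379 W

12925.1379 W


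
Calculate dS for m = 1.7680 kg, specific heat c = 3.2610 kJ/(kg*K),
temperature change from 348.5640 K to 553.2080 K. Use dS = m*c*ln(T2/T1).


T2/T1 = 1.5871
ln(T2/T1) = 0.4619
dS = 1.7680 * 3.2610 * 0.4619 = 2.6631 kJ/K

2.6631 kJ/K


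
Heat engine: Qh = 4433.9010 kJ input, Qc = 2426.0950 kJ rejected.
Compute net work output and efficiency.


W = 4433.9010 - 2426.0950 = 2007.8060 kJ
eta = 2007.8060 / 4433.9010 = 0.4528 = 45.2831%

W = 2007.8060 kJ, eta = 45.2831%


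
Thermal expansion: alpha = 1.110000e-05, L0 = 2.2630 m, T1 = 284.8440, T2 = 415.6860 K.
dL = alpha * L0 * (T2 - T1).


dT = 130.8420 K
dL = 1.110000e-05 * 2.2630 * 130.8420 = 0.003287 m
L_final = 2.266287 m

dL = 0.003287 m


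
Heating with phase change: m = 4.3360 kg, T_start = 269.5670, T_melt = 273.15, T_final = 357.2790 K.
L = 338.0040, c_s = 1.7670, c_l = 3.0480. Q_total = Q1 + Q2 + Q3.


Q1 (sensible, solid) = 4.3360 * 1.7670 * 3.5830 = 27.4519 kJ
Q2 (latent) = 4.3360 * 338.0040 = 1465.5853 kJ
Q3 (sensible, liquid) = 4.3360 * 3.0480 * 84.1290 = 1111.8596 kJ
Q_total = 2604.8969 kJ

2604.8969 kJ


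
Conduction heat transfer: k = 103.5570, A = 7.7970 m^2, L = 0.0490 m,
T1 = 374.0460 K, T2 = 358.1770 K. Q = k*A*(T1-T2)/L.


dT = 15.8690 K
Q = 103.5570 * 7.7970 * 15.8690 / 0.0490 = 261493.2453 W

261493.2453 W


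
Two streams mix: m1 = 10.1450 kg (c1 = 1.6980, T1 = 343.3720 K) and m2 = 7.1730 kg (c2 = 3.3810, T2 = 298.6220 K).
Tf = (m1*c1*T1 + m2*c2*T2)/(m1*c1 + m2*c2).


num = 13157.1529
den = 41.4781
Tf = 317.2070 K

317.2070 K


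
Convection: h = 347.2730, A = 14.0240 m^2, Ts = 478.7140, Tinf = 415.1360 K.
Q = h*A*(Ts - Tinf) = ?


dT = 63.5780 K
Q = 347.2730 * 14.0240 * 63.5780 = 309634.8133 W

309634.8133 W


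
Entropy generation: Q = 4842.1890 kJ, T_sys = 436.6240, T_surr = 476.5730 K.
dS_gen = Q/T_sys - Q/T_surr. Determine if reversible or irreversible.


dS_sys = 4842.1890/436.6240 = 11.0901 kJ/K
dS_surr = -4842.1890/476.5730 = -10.1604 kJ/K
dS_gen = 11.0901 - 10.1604 = 0.9296 kJ/K (irreversible)

dS_gen = 0.9296 kJ/K, irreversible


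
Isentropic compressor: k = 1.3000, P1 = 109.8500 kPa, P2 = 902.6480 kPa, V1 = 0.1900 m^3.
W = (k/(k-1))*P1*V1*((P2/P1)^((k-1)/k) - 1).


(k-1)/k = 0.2308
(P2/P1)^exp = 1.6259
W = 4.3333 * 109.8500 * 0.1900 * (1.6259 - 1) = 56.6067 kJ

56.6067 kJ


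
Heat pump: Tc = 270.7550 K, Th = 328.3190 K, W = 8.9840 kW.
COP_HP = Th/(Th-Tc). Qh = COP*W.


COP = 328.3190 / 57.5640 = 5.7035
Qh = 5.7035 * 8.9840 = 51.2407 kW

COP = 5.7035, Qh = 51.2407 kW


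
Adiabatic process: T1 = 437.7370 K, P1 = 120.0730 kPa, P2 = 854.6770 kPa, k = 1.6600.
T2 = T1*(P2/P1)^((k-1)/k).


(k-1)/k = 0.3976
(P2/P1)^exp = 2.1822
T2 = 437.7370 * 2.1822 = 955.2170 K

955.2170 K


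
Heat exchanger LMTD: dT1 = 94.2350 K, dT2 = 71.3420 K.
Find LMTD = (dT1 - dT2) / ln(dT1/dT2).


dT1/dT2 = 1.3209
ln(dT1/dT2) = 0.2783
LMTD = 22.8930 / 0.2783 = 82.2582 K

82.2582 K


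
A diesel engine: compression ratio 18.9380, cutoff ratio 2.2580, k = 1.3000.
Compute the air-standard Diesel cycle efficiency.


r^(k-1) = 2.4166
rc^k = 2.8830
eta = 0.5235 = 52.3546%

52.3546%


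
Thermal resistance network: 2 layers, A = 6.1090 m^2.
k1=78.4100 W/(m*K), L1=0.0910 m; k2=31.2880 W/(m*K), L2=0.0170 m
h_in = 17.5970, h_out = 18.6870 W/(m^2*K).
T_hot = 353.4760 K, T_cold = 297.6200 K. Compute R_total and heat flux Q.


R_conv_in = 1/(17.5970*6.1090) = 0.0093
R_1 = 0.0910/(78.4100*6.1090) = 0.0002
R_2 = 0.0170/(31.2880*6.1090) = 8.8941e-05
R_conv_out = 1/(18.6870*6.1090) = 0.0088
R_total = 0.0183 K/W
Q = 55.8560 / 0.0183 = 3045.4244 W

R_total = 0.0183 K/W, Q = 3045.4244 W


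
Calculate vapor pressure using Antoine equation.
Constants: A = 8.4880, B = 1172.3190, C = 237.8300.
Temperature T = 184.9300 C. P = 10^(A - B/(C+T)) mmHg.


C+T = 422.7600
B/(C+T) = 2.7730
log10(P) = 8.4880 - 2.7730 = 5.7150
P = 10^5.7150 = 518784.4415 mmHg

518784.4415 mmHg


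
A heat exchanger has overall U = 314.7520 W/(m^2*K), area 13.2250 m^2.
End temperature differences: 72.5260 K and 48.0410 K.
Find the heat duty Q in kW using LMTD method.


LMTD = 59.4454 K
Q = 314.7520 * 13.2250 * 59.4454 = 247447.2989 W = 247.4473 kW

247.4473 kW


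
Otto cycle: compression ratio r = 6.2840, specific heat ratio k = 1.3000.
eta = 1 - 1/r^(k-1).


r^(k-1) = 1.7357
eta = 1 - 1/1.7357 = 0.4239 = 42.3859%

42.3859%


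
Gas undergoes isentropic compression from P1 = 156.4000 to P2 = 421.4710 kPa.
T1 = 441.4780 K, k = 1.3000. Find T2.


(k-1)/k = 0.2308
(P2/P1)^exp = 1.2571
T2 = 441.4780 * 1.2571 = 554.9609 K

554.9609 K


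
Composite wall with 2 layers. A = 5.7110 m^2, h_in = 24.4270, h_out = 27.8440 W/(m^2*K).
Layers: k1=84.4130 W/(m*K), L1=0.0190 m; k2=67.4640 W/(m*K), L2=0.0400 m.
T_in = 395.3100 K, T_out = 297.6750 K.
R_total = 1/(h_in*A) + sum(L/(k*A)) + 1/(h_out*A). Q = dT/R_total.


R_conv_in = 1/(24.4270*5.7110) = 0.0072
R_1 = 0.0190/(84.4130*5.7110) = 3.9412e-05
R_2 = 0.0400/(67.4640*5.7110) = 0.0001
R_conv_out = 1/(27.8440*5.7110) = 0.0063
R_total = 0.0136 K/W
Q = 97.6350 / 0.0136 = 7178.9444 W

R_total = 0.0136 K/W, Q = 7178.9444 W


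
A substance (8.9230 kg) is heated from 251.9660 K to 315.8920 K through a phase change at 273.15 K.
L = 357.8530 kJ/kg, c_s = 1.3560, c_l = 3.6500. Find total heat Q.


Q1 (sensible, solid) = 8.9230 * 1.3560 * 21.1840 = 256.3177 kJ
Q2 (latent) = 8.9230 * 357.8530 = 3193.1223 kJ
Q3 (sensible, liquid) = 8.9230 * 3.6500 * 42.7420 = 1392.0621 kJ
Q_total = 4841.5021 kJ

4841.5021 kJ


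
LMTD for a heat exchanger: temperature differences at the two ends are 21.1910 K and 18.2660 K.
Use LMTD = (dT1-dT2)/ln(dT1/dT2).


dT1/dT2 = 1.1601
ln(dT1/dT2) = 0.1485
LMTD = 2.9250 / 0.1485 = 19.6923 K

19.6923 K


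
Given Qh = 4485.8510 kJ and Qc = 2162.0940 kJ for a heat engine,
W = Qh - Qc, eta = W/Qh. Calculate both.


W = 4485.8510 - 2162.0940 = 2323.7570 kJ
eta = 2323.7570 / 4485.8510 = 0.5180 = 51.8019%

W = 2323.7570 kJ, eta = 51.8019%


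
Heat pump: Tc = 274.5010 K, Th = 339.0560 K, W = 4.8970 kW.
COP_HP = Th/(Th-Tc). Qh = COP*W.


COP = 339.0560 / 64.5550 = 5.2522
Qh = 5.2522 * 4.8970 = 25.7200 kW

COP = 5.2522, Qh = 25.7200 kW


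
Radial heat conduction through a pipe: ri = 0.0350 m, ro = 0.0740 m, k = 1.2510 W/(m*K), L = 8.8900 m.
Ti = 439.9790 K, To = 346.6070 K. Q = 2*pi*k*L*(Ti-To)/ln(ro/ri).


dT = 93.3720 K
ln(ro/ri) = 0.7487
Q = 2*pi*1.2510*8.8900*93.3720 / 0.7487 = 8714.4080 W

8714.4080 W


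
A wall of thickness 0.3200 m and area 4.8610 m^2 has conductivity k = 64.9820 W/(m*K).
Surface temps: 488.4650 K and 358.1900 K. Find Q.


dT = 130.2750 K
Q = 64.9820 * 4.8610 * 130.2750 / 0.3200 = 128596.6924 W

128596.6924 W


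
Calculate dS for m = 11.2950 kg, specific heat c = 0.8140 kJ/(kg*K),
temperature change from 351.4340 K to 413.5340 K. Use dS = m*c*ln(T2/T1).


T2/T1 = 1.1767
ln(T2/T1) = 0.1627
dS = 11.2950 * 0.8140 * 0.1627 = 1.4960 kJ/K

1.4960 kJ/K


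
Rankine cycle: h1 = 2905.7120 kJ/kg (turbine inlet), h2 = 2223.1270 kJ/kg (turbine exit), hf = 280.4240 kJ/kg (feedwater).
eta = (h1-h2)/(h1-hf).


W = 682.5850 kJ/kg
Q_in = 2625.2880 kJ/kg
eta = 0.2600 = 26.0004%

eta = 26.0004%


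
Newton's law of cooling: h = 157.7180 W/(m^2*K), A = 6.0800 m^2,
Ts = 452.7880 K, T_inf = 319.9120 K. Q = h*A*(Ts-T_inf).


dT = 132.8760 K
Q = 157.7180 * 6.0800 * 132.8760 = 127418.1768 W

127418.1768 W


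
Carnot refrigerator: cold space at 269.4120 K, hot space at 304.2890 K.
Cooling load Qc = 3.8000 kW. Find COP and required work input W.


COP = 269.4120 / 34.8770 = 7.7246
W = 3.8000 / 7.7246 = 0.4919 kW

COP = 7.7246, W = 0.4919 kW


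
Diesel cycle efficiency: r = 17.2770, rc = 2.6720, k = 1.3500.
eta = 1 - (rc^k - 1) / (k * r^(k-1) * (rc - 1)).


r^(k-1) = 2.7109
rc^k = 3.7690
eta = 0.5475 = 54.7474%

54.7474%


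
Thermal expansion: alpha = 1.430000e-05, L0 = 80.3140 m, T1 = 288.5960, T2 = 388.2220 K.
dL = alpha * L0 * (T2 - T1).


dT = 99.6260 K
dL = 1.430000e-05 * 80.3140 * 99.6260 = 0.114419 m
L_final = 80.428419 m

dL = 0.114419 m


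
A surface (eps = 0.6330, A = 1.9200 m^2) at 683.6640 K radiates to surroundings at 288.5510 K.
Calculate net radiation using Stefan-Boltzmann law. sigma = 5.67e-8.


T^4 = 2.1846e+11
Tsurr^4 = 6.9325e+09
Q = 0.6330 * 5.67e-8 * 1.9200 * 2.1153e+11 = 14576.5149 W

14576.5149 W


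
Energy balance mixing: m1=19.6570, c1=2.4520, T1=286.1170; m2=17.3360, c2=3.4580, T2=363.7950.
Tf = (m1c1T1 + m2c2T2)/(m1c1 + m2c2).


num = 35599.2849
den = 108.1469
Tf = 329.1754 K

329.1754 K


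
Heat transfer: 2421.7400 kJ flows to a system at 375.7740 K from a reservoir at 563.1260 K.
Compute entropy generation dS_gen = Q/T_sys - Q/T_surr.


dS_sys = 2421.7400/375.7740 = 6.4447 kJ/K
dS_surr = -2421.7400/563.1260 = -4.3005 kJ/K
dS_gen = 6.4447 - 4.3005 = 2.1441 kJ/K (irreversible)

dS_gen = 2.1441 kJ/K, irreversible


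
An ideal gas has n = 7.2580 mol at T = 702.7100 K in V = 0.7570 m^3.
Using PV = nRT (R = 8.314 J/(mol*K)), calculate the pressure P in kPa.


P = nRT/V = 7.2580 * 8.314 * 702.7100 / 0.7570
= 42403.6380 / 0.7570 = 56015.3738 Pa = 56.0154 kPa

56.0154 kPa


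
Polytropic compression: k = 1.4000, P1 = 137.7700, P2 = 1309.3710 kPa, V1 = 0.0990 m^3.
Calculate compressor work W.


(k-1)/k = 0.2857
(P2/P1)^exp = 1.9028
W = 3.5000 * 137.7700 * 0.0990 * (1.9028 - 1) = 43.0992 kJ

43.0992 kJ


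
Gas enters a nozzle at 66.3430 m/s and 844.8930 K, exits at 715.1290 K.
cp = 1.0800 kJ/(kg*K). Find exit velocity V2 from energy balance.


dT = 129.7640 K
2*cp*1000*dT = 280290.2400
V1^2 = 4401.3936
V2 = sqrt(284691.6336) = 533.5650 m/s

533.5650 m/s


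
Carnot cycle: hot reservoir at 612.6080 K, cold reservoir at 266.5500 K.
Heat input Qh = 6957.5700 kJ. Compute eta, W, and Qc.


eta = 1 - 266.5500/612.6080 = 0.5649
W = 0.5649 * 6957.5700 = 3930.2829 kJ
Qc = 6957.5700 - 3930.2829 = 3027.2871 kJ

eta = 56.4893%, W = 3930.2829 kJ, Qc = 3027.2871 kJ


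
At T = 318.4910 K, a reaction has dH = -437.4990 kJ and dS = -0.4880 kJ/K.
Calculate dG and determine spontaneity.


T*dS = 318.4910 * -0.4880 = -155.4236 kJ
dG = -437.4990 + 155.4236 = -282.0754 kJ (spontaneous)

dG = -282.0754 kJ, spontaneous


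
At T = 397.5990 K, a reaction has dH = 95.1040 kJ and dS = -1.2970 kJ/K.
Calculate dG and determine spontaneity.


T*dS = 397.5990 * -1.2970 = -515.6859 kJ
dG = 95.1040 + 515.6859 = 610.7899 kJ (non-spontaneous)

dG = 610.7899 kJ, non-spontaneous


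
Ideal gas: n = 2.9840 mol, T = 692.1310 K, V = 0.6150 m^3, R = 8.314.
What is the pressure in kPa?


P = nRT/V = 2.9840 * 8.314 * 692.1310 / 0.6150
= 17171.0614 / 0.6150 = 27920.4250 Pa = 27.9204 kPa

27.9204 kPa


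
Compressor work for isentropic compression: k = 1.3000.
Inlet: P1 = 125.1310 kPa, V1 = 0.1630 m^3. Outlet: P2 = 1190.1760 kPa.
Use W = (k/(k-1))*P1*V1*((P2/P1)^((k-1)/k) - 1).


(k-1)/k = 0.2308
(P2/P1)^exp = 1.6817
W = 4.3333 * 125.1310 * 0.1630 * (1.6817 - 1) = 60.2517 kJ

60.2517 kJ


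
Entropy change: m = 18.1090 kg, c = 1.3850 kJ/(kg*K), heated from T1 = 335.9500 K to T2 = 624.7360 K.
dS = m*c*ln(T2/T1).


T2/T1 = 1.8596
ln(T2/T1) = 0.6204
dS = 18.1090 * 1.3850 * 0.6204 = 15.5594 kJ/K

15.5594 kJ/K


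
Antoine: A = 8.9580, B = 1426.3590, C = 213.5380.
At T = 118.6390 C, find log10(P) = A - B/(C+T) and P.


C+T = 332.1770
B/(C+T) = 4.2940
log10(P) = 8.9580 - 4.2940 = 4.6640
P = 10^4.6640 = 46134.6477 mmHg

46134.6477 mmHg


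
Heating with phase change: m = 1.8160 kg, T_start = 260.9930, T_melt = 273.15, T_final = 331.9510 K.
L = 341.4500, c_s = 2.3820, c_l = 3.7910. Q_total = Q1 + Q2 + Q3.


Q1 (sensible, solid) = 1.8160 * 2.3820 * 12.1570 = 52.5877 kJ
Q2 (latent) = 1.8160 * 341.4500 = 620.0732 kJ
Q3 (sensible, liquid) = 1.8160 * 3.7910 * 58.8010 = 404.8129 kJ
Q_total = 1077.4738 kJ

1077.4738 kJ


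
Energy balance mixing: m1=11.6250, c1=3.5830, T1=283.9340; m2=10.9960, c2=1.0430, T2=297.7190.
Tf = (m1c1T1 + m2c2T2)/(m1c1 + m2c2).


num = 15241.0134
den = 53.1212
Tf = 286.9102 K

286.9102 K


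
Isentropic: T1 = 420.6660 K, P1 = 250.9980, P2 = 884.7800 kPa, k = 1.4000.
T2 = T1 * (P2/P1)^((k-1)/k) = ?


(k-1)/k = 0.2857
(P2/P1)^exp = 1.4333
T2 = 420.6660 * 1.4333 = 602.9347 K

602.9347 K


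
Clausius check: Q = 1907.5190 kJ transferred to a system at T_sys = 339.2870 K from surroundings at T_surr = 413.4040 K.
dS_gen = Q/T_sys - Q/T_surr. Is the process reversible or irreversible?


dS_sys = 1907.5190/339.2870 = 5.6221 kJ/K
dS_surr = -1907.5190/413.4040 = -4.6142 kJ/K
dS_gen = 5.6221 - 4.6142 = 1.0080 kJ/K (irreversible)

dS_gen = 1.0080 kJ/K, irreversible


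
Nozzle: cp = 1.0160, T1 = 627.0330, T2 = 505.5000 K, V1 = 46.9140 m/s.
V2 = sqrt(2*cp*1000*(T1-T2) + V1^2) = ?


dT = 121.5330 K
2*cp*1000*dT = 246955.0560
V1^2 = 2200.9234
V2 = sqrt(249155.9794) = 499.1553 m/s

499.1553 m/s


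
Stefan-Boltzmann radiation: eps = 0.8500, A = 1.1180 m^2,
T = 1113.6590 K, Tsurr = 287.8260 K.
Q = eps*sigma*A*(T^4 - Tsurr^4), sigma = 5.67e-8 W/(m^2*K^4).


T^4 = 1.5382e+12
Tsurr^4 = 6.8631e+09
Q = 0.8500 * 5.67e-8 * 1.1180 * 1.5313e+12 = 82510.7694 W

82510.7694 W


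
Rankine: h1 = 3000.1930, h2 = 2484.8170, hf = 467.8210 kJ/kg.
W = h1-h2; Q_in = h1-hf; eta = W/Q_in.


W = 515.3760 kJ/kg
Q_in = 2532.3720 kJ/kg
eta = 0.2035 = 20.3515%

eta = 20.3515%


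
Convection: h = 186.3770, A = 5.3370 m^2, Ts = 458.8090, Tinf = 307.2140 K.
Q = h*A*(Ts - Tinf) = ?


dT = 151.5950 K
Q = 186.3770 * 5.3370 * 151.5950 = 150790.6444 W

150790.6444 W


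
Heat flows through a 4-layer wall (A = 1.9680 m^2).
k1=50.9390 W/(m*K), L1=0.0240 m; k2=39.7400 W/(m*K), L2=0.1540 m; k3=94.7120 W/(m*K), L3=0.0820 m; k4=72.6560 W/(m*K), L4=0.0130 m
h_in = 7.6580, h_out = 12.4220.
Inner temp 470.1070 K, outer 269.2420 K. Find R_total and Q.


R_conv_in = 1/(7.6580*1.9680) = 0.0664
R_1 = 0.0240/(50.9390*1.9680) = 0.0002
R_2 = 0.1540/(39.7400*1.9680) = 0.0020
R_3 = 0.0820/(94.7120*1.9680) = 0.0004
R_4 = 0.0130/(72.6560*1.9680) = 9.0917e-05
R_conv_out = 1/(12.4220*1.9680) = 0.0409
R_total = 0.1100 K/W
Q = 200.8650 / 0.1100 = 1826.0810 W

R_total = 0.1100 K/W, Q = 1826.0810 W


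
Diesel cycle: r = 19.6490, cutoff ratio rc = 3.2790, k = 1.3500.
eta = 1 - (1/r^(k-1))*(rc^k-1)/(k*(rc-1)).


r^(k-1) = 2.8358
rc^k = 4.9688
eta = 0.5451 = 54.5105%

54.5105%


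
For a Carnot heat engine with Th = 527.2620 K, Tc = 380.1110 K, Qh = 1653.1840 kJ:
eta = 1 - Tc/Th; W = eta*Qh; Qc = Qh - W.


eta = 1 - 380.1110/527.2620 = 0.2791
W = 0.2791 * 1653.1840 = 461.3791 kJ
Qc = 1653.1840 - 461.3791 = 1191.8049 kJ

eta = 27.9085%, W = 461.3791 kJ, Qc = 1191.8049 kJ


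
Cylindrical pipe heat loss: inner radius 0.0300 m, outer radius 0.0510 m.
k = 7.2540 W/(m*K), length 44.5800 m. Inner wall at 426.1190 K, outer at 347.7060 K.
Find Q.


dT = 78.4130 K
ln(ro/ri) = 0.5306
Q = 2*pi*7.2540*44.5800*78.4130 / 0.5306 = 300258.4132 W

300258.4132 W


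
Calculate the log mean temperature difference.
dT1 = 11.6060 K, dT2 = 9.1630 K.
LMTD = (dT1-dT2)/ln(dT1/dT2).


dT1/dT2 = 1.2666
ln(dT1/dT2) = 0.2363
LMTD = 2.4430 / 0.2363 = 10.3364 K

10.3364 K


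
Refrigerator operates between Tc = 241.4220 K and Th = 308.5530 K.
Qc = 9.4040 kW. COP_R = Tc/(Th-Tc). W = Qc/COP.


COP = 241.4220 / 67.1310 = 3.5963
W = 9.4040 / 3.5963 = 2.6149 kW

COP = 3.5963, W = 2.6149 kW


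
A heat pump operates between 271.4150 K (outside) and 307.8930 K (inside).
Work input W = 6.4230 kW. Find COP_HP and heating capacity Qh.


COP = 307.8930 / 36.4780 = 8.4405
Qh = 8.4405 * 6.4230 = 54.2134 kW

COP = 8.4405, Qh = 54.2134 kW


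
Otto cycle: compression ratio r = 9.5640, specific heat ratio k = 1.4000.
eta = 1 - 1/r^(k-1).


r^(k-1) = 2.4675
eta = 1 - 1/2.4675 = 0.5947 = 59.4730%

59.4730%


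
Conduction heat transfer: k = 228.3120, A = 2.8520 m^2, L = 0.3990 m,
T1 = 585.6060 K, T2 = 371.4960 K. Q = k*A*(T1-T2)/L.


dT = 214.1100 K
Q = 228.3120 * 2.8520 * 214.1100 / 0.3990 = 349415.6200 W

349415.6200 W


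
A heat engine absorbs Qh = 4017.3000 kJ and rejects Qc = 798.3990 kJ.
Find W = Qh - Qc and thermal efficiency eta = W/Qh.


W = 4017.3000 - 798.3990 = 3218.9010 kJ
eta = 3218.9010 / 4017.3000 = 0.8013 = 80.1260%

W = 3218.9010 kJ, eta = 80.1260%


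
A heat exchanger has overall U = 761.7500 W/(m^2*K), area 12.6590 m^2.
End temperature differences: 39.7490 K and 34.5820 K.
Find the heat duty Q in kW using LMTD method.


LMTD = 37.1056 K
Q = 761.7500 * 12.6590 * 37.1056 = 357808.6651 W = 357.8087 kW

357.8087 kW


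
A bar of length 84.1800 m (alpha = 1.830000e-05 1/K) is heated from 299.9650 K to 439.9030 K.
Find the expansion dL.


dT = 139.9380 K
dL = 1.830000e-05 * 84.1800 * 139.9380 = 0.215574 m
L_final = 84.395574 m

dL = 0.215574 m


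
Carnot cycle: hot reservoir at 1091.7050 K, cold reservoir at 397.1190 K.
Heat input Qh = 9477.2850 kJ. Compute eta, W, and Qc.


eta = 1 - 397.1190/1091.7050 = 0.6362
W = 0.6362 * 9477.2850 = 6029.8244 kJ
Qc = 9477.2850 - 6029.8244 = 3447.4606 kJ

eta = 63.6240%, W = 6029.8244 kJ, Qc = 3447.4606 kJ


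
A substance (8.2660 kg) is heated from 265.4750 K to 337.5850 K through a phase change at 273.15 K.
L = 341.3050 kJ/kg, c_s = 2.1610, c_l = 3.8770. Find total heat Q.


Q1 (sensible, solid) = 8.2660 * 2.1610 * 7.6750 = 137.0972 kJ
Q2 (latent) = 8.2660 * 341.3050 = 2821.2271 kJ
Q3 (sensible, liquid) = 8.2660 * 3.8770 * 64.4350 = 2064.9666 kJ
Q_total = 5023.2909 kJ

5023.2909 kJ


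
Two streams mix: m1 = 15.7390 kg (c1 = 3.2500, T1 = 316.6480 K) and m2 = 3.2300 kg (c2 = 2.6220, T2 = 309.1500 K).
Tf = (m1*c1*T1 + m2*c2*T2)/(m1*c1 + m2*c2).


num = 18815.3092
den = 59.6208
Tf = 315.5829 K

315.5829 K


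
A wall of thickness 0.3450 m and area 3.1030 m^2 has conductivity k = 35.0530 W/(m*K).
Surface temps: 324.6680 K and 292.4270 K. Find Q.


dT = 32.2410 K
Q = 35.0530 * 3.1030 * 32.2410 / 0.3450 = 10164.7424 W

10164.7424 W


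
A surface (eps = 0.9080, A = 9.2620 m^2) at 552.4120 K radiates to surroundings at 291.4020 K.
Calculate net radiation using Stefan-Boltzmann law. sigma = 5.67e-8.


T^4 = 9.3122e+10
Tsurr^4 = 7.2106e+09
Q = 0.9080 * 5.67e-8 * 9.2620 * 8.5911e+10 = 40966.1094 W

40966.1094 W


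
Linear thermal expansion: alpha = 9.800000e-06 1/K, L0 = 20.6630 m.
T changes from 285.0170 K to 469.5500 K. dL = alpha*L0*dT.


dT = 184.5330 K
dL = 9.800000e-06 * 20.6630 * 184.5330 = 0.037367 m
L_final = 20.700367 m

dL = 0.037367 m


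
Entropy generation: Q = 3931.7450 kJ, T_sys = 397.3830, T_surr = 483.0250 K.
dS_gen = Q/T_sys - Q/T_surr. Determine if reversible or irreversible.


dS_sys = 3931.7450/397.3830 = 9.8941 kJ/K
dS_surr = -3931.7450/483.0250 = -8.1398 kJ/K
dS_gen = 9.8941 - 8.1398 = 1.7543 kJ/K (irreversible)

dS_gen = 1.7543 kJ/K, irreversible


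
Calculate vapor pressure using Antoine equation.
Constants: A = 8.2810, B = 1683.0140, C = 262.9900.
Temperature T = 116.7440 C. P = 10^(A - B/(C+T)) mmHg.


C+T = 379.7340
B/(C+T) = 4.4321
log10(P) = 8.2810 - 4.4321 = 3.8489
P = 10^3.8489 = 7061.7661 mmHg

7061.7661 mmHg


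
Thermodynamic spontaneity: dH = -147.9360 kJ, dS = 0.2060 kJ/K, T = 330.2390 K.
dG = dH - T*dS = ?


T*dS = 330.2390 * 0.2060 = 68.0292 kJ
dG = -147.9360 - 68.0292 = -215.9652 kJ (spontaneous)

dG = -215.9652 kJ, spontaneous


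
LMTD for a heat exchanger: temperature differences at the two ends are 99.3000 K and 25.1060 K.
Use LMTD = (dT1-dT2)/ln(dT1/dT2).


dT1/dT2 = 3.9552
ln(dT1/dT2) = 1.3750
LMTD = 74.1940 / 1.3750 = 53.9578 K

53.9578 K


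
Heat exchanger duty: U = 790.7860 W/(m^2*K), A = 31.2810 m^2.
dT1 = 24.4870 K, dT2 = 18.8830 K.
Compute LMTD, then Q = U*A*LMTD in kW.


LMTD = 21.5638 K
Q = 790.7860 * 31.2810 * 21.5638 = 533413.9106 W = 533.4139 kW

533.4139 kW


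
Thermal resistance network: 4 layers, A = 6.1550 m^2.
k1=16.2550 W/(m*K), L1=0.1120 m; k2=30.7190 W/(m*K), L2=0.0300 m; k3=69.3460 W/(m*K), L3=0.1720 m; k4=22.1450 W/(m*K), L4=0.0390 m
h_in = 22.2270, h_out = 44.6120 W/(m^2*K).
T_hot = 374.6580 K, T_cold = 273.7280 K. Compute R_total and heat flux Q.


R_conv_in = 1/(22.2270*6.1550) = 0.0073
R_1 = 0.1120/(16.2550*6.1550) = 0.0011
R_2 = 0.0300/(30.7190*6.1550) = 0.0002
R_3 = 0.1720/(69.3460*6.1550) = 0.0004
R_4 = 0.0390/(22.1450*6.1550) = 0.0003
R_conv_out = 1/(44.6120*6.1550) = 0.0036
R_total = 0.0129 K/W
Q = 100.9300 / 0.0129 = 7812.7606 W

R_total = 0.0129 K/W, Q = 7812.7606 W


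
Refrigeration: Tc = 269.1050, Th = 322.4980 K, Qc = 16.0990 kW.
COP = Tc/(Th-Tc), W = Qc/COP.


COP = 269.1050 / 53.3930 = 5.0401
W = 16.0990 / 5.0401 = 3.1942 kW

COP = 5.0401, W = 3.1942 kW


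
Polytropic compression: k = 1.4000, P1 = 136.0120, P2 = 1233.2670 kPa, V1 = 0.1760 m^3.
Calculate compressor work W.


(k-1)/k = 0.2857
(P2/P1)^exp = 1.8774
W = 3.5000 * 136.0120 * 0.1760 * (1.8774 - 1) = 73.5148 kJ

73.5148 kJ


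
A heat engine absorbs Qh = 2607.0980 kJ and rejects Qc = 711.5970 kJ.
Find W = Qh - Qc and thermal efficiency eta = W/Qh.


W = 2607.0980 - 711.5970 = 1895.5010 kJ
eta = 1895.5010 / 2607.0980 = 0.7271 = 72.7054%

W = 1895.5010 kJ, eta = 72.7054%


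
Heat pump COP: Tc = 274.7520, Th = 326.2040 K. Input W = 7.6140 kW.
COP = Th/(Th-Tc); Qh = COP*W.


COP = 326.2040 / 51.4520 = 6.3400
Qh = 6.3400 * 7.6140 = 48.2725 kW

COP = 6.3400, Qh = 48.2725 kW


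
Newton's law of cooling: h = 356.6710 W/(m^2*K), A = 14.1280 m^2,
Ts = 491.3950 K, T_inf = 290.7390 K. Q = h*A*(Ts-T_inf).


dT = 200.6560 K
Q = 356.6710 * 14.1280 * 200.6560 = 1011115.1930 W

1011115.1930 W


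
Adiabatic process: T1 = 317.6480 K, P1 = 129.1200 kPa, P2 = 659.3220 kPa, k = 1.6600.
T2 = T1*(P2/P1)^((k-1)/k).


(k-1)/k = 0.3976
(P2/P1)^exp = 1.9122
T2 = 317.6480 * 1.9122 = 607.4093 K

607.4093 K


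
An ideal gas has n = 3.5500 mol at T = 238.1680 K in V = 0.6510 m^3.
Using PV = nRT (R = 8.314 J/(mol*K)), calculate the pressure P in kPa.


P = nRT/V = 3.5500 * 8.314 * 238.1680 / 0.6510
= 7029.4571 / 0.6510 = 10797.9371 Pa = 10.7979 kPa

10.7979 kPa
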